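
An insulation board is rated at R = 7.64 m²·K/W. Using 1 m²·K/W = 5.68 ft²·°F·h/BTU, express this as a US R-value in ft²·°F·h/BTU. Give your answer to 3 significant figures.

R_US = 7.64 × 5.68 = 43.4

43.4 ft²·°F·h/BTU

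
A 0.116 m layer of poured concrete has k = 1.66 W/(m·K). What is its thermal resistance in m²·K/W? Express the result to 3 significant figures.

R = L/k = 0.116/1.66 = 0.06988 m²·K/W

0.0699 m²·K/W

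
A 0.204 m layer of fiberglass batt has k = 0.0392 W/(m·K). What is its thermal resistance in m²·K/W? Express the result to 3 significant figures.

R = L/k = 0.204/0.0392 = 5.204 m²·K/W

5.20 m²·K/W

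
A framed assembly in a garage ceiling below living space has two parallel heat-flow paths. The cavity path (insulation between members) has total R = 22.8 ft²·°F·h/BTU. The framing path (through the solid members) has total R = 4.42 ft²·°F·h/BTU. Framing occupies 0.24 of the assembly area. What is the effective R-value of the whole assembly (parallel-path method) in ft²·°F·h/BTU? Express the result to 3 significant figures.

11.4 ft²·°F·h/BTU

U_eff = 0.76/22.8 + 0.24/4.42 = 0.03333 + 0.0543 = 0.08763
R_eff = 1/U_eff = 11.41 ft²·°F·h/BTU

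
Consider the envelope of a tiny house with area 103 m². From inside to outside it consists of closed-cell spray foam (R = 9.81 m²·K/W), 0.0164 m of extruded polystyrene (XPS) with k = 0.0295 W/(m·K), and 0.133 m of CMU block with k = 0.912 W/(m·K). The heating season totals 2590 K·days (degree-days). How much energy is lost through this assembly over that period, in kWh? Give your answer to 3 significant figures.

609 kWh

0.0164/0.0295 = 0.5559
0.133/0.912 = 0.1458
R_total = 9.81 + 0.5559 + 0.1458 = 10.51 m²·K/W
E = A × HDD × 24 / R / 1000 = 103 × 2590 × 24 / 10.51 / 1000 = 609.1 kWh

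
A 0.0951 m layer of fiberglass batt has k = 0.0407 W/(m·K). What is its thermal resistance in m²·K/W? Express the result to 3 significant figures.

2.34 m²·K/W

R = L/k = 0.0951/0.0407 = 2.337 m²·K/W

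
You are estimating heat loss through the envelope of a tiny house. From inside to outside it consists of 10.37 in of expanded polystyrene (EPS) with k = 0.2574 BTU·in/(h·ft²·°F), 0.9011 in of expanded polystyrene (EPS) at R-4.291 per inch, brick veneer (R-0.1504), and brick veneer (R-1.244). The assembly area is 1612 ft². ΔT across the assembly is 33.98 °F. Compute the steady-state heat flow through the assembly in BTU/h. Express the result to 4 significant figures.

1203 BTU/h

10.37/0.2574 = 40.287
0.9011 × 4.291 = 3.8666
R_total = 40.287 + 3.8666 + 0.1504 + 1.244 = 45.549 ft²·°F·h/BTU
Q = A·ΔT/R = 1612 × 33.98 / 45.549 = 1202.6 BTU/h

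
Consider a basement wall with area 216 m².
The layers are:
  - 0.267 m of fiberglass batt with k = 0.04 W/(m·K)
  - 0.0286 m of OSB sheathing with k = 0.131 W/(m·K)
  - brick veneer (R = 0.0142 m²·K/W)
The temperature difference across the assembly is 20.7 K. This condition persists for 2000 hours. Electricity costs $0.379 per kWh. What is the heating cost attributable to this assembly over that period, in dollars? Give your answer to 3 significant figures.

491 dollars

0.267/0.04 = 6.675
0.0286/0.131 = 0.2183
R_total = 6.675 + 0.2183 + 0.0142 = 6.908 m²·K/W
Q = 216 × 20.7 / 6.908 = 647.3 W
E = 647.3 W × 2000 h / 1000 = 1295 kWh
Cost = 1295 × 0.379 = $490.6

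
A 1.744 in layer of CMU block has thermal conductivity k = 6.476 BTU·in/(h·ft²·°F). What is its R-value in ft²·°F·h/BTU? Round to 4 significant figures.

0.2693 ft²·°F·h/BTU

R = L/k = 1.744/6.476 = 0.2693 ft²·°F·h/BTU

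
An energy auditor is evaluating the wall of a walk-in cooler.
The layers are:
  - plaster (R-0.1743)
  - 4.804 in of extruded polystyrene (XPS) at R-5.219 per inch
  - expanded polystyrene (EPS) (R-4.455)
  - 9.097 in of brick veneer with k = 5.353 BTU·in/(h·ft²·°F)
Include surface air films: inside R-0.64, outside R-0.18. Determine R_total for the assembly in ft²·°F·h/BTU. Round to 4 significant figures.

32.22 ft²·°F·h/BTU

4.804 × 5.219 = 25.072
9.097/5.353 = 1.6994
R_total = 0.64 + 0.1743 + 25.072 + 4.455 + 1.6994 + 0.18 = 32.221 ft²·°F·h/BTU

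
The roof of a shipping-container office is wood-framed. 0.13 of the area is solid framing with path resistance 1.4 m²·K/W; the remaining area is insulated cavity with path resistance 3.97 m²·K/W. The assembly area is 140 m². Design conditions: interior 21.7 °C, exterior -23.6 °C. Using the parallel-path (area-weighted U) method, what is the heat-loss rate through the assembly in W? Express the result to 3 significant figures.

1980 W

U_eff = 0.87/3.97 + 0.13/1.4 = 0.2191 + 0.09286 = 0.312
R_eff = 1/U_eff = 3.205 m²·K/W
Q = 140 × (21.7 − (-23.6)) / 3.205 = 1979 W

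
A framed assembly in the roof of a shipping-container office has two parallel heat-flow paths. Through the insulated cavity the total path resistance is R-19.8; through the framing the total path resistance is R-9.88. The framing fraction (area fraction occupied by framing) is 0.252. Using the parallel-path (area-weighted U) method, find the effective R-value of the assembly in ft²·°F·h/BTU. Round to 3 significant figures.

15.8 ft²·°F·h/BTU

U_eff = 0.748/19.8 + 0.252/9.88 = 0.03778 + 0.02551 = 0.06328
R_eff = 1/U_eff = 15.8 ft²·°F·h/BTU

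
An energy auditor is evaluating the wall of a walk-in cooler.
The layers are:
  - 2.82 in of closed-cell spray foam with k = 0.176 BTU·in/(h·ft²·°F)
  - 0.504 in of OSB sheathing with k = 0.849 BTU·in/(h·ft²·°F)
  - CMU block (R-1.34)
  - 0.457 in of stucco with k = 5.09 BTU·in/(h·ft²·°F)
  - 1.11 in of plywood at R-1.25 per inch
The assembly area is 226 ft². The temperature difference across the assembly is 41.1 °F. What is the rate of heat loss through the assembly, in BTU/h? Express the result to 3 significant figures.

2.82/0.176 = 16.02
0.504/0.849 = 0.5936
0.457/5.09 = 0.08978
1.11 × 1.25 = 1.388
R_total = 16.02 + 0.5936 + 1.34 + 0.08978 + 1.388 = 19.43 ft²·°F·h/BTU
Q = A·ΔT/R = 226 × 41.1 / 19.43 = 478 BTU/h

478 BTU/h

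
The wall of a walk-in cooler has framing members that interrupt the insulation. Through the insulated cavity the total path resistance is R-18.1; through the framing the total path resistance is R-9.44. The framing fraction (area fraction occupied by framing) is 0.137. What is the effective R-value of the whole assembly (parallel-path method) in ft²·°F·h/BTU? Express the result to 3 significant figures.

U_eff = 0.863/18.1 + 0.137/9.44 = 0.04768 + 0.01451 = 0.06219
R_eff = 1/U_eff = 16.08 ft²·°F·h/BTU

16.1 ft²·°F·h/BTU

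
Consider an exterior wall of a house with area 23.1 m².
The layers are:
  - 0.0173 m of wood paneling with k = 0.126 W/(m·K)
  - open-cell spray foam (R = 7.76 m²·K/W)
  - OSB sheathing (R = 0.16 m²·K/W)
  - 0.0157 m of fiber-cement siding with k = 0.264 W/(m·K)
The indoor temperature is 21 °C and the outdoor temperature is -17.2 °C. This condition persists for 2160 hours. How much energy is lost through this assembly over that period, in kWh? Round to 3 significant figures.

0.0173/0.126 = 0.1373
0.0157/0.264 = 0.05947
R_total = 0.1373 + 7.76 + 0.16 + 0.05947 = 8.117 m²·K/W
Q = 23.1 × (21 − (-17.2)) / 8.117 = 108.7 W
E = 108.7 W × 2160 h / 1000 = 234.8 kWh

235 kWh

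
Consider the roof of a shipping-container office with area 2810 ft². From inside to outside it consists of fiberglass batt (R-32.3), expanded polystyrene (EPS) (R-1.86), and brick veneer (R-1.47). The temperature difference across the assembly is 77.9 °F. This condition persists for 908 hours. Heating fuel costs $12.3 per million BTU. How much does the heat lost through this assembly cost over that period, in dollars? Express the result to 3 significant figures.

R_total = 32.3 + 1.86 + 1.47 = 35.63 ft²·°F·h/BTU
Q = 2810 × 77.9 / 35.63 = 6144 BTU/h
E = 6144 × 908 = 5578000 BTU
Cost = 5578000/10⁶ × 12.3 = $68.61

68.6 dollars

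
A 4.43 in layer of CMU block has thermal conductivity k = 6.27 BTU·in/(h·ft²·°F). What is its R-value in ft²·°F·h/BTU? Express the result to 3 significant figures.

0.707 ft²·°F·h/BTU

R = L/k = 4.43/6.27 = 0.7065 ft²·°F·h/BTU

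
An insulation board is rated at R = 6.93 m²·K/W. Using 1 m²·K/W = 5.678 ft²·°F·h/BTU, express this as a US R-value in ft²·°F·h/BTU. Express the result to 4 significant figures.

39.35 ft²·°F·h/BTU

R_US = 6.93 × 5.678 = 39.349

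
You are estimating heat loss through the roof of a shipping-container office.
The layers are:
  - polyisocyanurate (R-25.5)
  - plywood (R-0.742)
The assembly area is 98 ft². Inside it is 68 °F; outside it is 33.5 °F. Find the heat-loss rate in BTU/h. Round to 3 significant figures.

129 BTU/h

R_total = 25.5 + 0.742 = 26.24 ft²·°F·h/BTU
Q = A·ΔT/R = 98 × (68 − 33.5) / 26.24 = 128.8 BTU/h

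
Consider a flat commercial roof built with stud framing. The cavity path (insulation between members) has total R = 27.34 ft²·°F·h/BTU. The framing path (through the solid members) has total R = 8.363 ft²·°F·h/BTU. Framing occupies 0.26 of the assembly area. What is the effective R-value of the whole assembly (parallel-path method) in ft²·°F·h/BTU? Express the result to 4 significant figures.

17.20 ft²·°F·h/BTU

U_eff = 0.74/27.34 + 0.26/8.363 = 0.027067 + 0.031089 = 0.058156
R_eff = 1/U_eff = 17.195 ft²·°F·h/BTU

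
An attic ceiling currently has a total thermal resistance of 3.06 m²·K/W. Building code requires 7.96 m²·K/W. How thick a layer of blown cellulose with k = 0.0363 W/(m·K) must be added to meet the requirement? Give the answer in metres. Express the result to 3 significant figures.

0.178 m

ΔR = 7.96 − 3.06 = 4.9 m²·K/W
L = ΔR × k = 4.9 × 0.0363 = 0.1779 m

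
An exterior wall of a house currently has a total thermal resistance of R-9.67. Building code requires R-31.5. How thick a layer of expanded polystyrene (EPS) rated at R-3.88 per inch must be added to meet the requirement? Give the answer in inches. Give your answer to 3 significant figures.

ΔR = 31.5 − 9.67 = 21.83 ft²·°F·h/BTU
L = ΔR / (R/in) = 21.83/3.88 = 5.626 in

5.63 in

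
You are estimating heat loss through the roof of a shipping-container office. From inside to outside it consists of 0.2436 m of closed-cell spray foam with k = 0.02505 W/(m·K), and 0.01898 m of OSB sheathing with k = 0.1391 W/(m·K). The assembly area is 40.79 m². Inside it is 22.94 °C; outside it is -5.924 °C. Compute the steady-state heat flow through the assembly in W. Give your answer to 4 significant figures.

0.2436/0.02505 = 9.7246
0.01898/0.1391 = 0.13645
R_total = 9.7246 + 0.13645 = 9.861 m²·K/W
Q = A·ΔT/R = 40.79 × (22.94 − (-5.924)) / 9.861 = 119.4 W

119.4 W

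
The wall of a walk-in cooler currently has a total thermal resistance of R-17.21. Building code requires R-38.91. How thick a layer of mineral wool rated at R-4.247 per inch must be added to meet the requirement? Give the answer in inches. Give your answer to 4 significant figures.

ΔR = 38.91 − 17.21 = 21.7 ft²·°F·h/BTU
L = ΔR / (R/in) = 21.7/4.247 = 5.1095 in

5.109 in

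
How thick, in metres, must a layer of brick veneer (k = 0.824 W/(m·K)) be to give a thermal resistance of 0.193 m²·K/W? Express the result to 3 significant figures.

L = R·k = 0.193 × 0.824 = 0.159 m

0.159 m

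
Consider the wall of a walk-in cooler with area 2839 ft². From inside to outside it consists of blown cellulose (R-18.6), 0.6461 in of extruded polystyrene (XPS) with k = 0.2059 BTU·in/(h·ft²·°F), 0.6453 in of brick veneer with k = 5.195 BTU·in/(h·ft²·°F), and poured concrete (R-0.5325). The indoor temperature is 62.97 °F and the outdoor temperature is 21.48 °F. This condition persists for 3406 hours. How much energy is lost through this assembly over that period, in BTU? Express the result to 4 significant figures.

17910000 BTU

0.6461/0.2059 = 3.1379
0.6453/5.195 = 0.12422
R_total = 18.6 + 3.1379 + 0.12422 + 0.5325 = 22.395 ft²·°F·h/BTU
Q = 2839 × (62.97 − 21.48) / 22.395 = 5259.7 BTU/h
E = 5259.7 × 3406 = 17915000 BTU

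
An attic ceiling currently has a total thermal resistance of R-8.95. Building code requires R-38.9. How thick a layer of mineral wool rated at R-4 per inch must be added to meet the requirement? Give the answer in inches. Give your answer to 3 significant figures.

7.49 in

ΔR = 38.9 − 8.95 = 29.95 ft²·°F·h/BTU
L = ΔR / (R/in) = 29.95/4 = 7.487 in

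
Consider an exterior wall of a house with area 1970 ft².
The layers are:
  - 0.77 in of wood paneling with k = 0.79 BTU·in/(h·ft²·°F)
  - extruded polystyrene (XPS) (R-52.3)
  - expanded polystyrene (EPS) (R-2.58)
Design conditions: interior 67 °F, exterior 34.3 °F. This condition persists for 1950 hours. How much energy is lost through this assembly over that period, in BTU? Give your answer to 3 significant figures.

0.77/0.79 = 0.9747
R_total = 0.9747 + 52.3 + 2.58 = 55.85 ft²·°F·h/BTU
Q = 1970 × (67 − 34.3) / 55.85 = 1153 BTU/h
E = 1153 × 1950 = 2249000 BTU

2250000 BTU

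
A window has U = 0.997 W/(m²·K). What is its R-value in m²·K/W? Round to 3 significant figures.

R = 1/U = 1/0.997 = 1.003

1.00 m²·K/W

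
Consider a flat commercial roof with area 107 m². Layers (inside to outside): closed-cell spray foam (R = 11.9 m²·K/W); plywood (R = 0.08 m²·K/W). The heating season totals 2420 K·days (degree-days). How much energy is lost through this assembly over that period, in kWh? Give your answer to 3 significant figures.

519 kWh

R_total = 11.9 + 0.08 = 11.98 m²·K/W
E = A × HDD × 24 / R / 1000 = 107 × 2420 × 24 / 11.98 / 1000 = 518.7 kWh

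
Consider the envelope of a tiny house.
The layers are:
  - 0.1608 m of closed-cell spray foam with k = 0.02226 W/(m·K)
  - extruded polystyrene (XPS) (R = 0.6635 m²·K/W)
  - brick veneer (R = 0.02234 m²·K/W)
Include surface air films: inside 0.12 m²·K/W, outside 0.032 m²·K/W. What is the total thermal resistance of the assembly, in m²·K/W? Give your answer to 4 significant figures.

8.062 m²·K/W

0.1608/0.02226 = 7.2237
R_total = 0.12 + 7.2237 + 0.6635 + 0.02234 + 0.032 = 8.0616 m²·K/W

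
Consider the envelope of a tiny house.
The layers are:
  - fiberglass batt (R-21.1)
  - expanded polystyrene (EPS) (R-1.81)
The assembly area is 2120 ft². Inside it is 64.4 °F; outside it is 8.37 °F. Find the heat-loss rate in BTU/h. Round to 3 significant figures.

R_total = 21.1 + 1.81 = 22.91 ft²·°F·h/BTU
Q = A·ΔT/R = 2120 × (64.4 − 8.37) / 22.91 = 5185 BTU/h

5180 BTU/h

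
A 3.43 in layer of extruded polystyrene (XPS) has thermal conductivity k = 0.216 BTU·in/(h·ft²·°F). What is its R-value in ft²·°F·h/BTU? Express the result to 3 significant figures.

R = L/k = 3.43/0.216 = 15.88 ft²·°F·h/BTU

15.9 ft²·°F·h/BTU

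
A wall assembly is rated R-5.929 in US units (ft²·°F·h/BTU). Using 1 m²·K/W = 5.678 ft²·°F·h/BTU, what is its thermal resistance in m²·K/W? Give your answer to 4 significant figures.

1.044 m²·K/W

R_SI = 5.929/5.678 = 1.0442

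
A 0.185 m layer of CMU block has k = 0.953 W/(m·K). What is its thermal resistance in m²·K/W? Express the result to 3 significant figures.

R = L/k = 0.185/0.953 = 0.1941 m²·K/W

0.194 m²·K/W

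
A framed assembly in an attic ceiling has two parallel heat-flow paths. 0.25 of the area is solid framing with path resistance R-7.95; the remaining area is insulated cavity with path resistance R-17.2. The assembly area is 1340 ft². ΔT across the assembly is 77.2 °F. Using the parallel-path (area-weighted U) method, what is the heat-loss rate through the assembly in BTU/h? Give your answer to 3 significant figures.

7760 BTU/h

U_eff = 0.75/17.2 + 0.25/7.95 = 0.0436 + 0.03145 = 0.07505
R_eff = 1/U_eff = 13.32 ft²·°F·h/BTU
Q = 1340 × 77.2 / 13.32 = 7764 BTU/h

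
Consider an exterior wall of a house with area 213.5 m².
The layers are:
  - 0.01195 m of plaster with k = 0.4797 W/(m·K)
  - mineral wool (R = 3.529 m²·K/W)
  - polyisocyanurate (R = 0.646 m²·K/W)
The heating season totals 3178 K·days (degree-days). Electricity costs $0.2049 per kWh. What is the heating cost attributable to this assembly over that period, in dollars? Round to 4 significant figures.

794.4 dollars

0.01195/0.4797 = 0.024911
R_total = 0.024911 + 3.529 + 0.646 = 4.1999 m²·K/W
E = A × HDD × 24 / R / 1000 = 213.5 × 3178 × 24 / 4.1999 / 1000 = 3877.2 kWh
Cost = 3877.2 × 0.2049 = $794.45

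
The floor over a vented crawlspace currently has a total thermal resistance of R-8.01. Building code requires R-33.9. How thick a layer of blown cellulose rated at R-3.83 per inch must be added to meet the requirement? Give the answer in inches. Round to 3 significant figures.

6.76 in

ΔR = 33.9 − 8.01 = 25.89 ft²·°F·h/BTU
L = ΔR / (R/in) = 25.89/3.83 = 6.76 in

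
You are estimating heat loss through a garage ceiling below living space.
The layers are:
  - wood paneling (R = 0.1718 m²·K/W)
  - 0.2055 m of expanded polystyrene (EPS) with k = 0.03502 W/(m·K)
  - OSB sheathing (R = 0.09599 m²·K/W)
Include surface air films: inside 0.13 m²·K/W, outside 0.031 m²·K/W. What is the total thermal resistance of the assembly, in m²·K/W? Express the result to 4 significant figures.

0.2055/0.03502 = 5.8681
R_total = 0.13 + 0.1718 + 5.8681 + 0.09599 + 0.031 = 6.2969 m²·K/W

6.297 m²·K/W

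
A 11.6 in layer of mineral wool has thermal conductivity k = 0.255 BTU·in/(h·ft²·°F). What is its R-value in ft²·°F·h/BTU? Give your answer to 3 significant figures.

45.5 ft²·°F·h/BTU

R = L/k = 11.6/0.255 = 45.49 ft²·°F·h/BTU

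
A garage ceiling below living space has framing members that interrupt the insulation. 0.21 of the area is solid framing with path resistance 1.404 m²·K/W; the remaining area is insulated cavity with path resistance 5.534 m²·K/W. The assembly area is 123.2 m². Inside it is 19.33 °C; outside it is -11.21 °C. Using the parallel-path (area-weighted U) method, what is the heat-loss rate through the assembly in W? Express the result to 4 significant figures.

1100 W

U_eff = 0.79/5.534 + 0.21/1.404 = 0.14275 + 0.14957 = 0.29233
R_eff = 1/U_eff = 3.4208 m²·K/W
Q = 123.2 × (19.33 − (-11.21)) / 3.4208 = 1099.9 W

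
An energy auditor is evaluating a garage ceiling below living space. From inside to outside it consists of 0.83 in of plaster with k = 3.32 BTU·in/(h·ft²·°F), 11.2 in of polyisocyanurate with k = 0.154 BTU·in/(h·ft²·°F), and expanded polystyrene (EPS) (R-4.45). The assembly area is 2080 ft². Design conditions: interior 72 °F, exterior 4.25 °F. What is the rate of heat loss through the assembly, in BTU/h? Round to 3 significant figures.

0.83/3.32 = 0.25
11.2/0.154 = 72.73
R_total = 0.25 + 72.73 + 4.45 = 77.43 ft²·°F·h/BTU
Q = A·ΔT/R = 2080 × (72 − 4.25) / 77.43 = 1820 BTU/h

1820 BTU/h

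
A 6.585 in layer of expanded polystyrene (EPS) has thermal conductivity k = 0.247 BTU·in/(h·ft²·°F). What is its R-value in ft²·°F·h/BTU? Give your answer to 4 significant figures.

26.66 ft²·°F·h/BTU

R = L/k = 6.585/0.247 = 26.66 ft²·°F·h/BTU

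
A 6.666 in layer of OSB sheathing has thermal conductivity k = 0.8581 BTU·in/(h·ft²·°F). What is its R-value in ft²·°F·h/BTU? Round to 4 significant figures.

7.768 ft²·°F·h/BTU

R = L/k = 6.666/0.8581 = 7.7683 ft²·°F·h/BTU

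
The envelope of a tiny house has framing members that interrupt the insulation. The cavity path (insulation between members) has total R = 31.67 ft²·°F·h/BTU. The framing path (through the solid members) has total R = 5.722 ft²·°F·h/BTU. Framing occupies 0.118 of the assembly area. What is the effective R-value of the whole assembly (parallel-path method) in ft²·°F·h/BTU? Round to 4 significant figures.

U_eff = 0.882/31.67 + 0.118/5.722 = 0.02785 + 0.020622 = 0.048472
R_eff = 1/U_eff = 20.631 ft²·°F·h/BTU

20.63 ft²·°F·h/BTU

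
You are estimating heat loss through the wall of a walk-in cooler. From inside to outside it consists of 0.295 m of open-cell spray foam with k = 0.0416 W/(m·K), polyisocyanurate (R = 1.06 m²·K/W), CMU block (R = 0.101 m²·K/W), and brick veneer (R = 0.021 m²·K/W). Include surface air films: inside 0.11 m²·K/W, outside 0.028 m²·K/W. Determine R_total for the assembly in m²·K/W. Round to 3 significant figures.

8.41 m²·K/W

0.295/0.0416 = 7.091
R_total = 0.11 + 7.091 + 1.06 + 0.101 + 0.021 + 0.028 = 8.411 m²·K/W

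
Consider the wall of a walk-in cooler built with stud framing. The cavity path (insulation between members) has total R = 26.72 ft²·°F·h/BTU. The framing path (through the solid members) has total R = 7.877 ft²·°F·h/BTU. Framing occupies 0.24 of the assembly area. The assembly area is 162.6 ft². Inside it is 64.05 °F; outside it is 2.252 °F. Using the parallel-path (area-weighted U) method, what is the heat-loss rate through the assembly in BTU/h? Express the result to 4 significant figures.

U_eff = 0.76/26.72 + 0.24/7.877 = 0.028443 + 0.030468 = 0.058912
R_eff = 1/U_eff = 16.975 ft²·°F·h/BTU
Q = 162.6 × (64.05 − 2.252) / 16.975 = 591.96 BTU/h

592.0 BTU/h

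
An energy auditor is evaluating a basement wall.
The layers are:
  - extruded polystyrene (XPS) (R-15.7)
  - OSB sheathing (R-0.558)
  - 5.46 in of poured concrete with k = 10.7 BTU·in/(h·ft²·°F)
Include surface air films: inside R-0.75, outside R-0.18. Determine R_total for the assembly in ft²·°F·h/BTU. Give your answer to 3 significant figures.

5.46/10.7 = 0.5103
R_total = 0.75 + 15.7 + 0.558 + 0.5103 + 0.18 = 17.7 ft²·°F·h/BTU

17.7 ft²·°F·h/BTU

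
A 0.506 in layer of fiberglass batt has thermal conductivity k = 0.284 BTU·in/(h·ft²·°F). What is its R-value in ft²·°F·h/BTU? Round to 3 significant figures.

R = L/k = 0.506/0.284 = 1.782 ft²·°F·h/BTU

1.78 ft²·°F·h/BTU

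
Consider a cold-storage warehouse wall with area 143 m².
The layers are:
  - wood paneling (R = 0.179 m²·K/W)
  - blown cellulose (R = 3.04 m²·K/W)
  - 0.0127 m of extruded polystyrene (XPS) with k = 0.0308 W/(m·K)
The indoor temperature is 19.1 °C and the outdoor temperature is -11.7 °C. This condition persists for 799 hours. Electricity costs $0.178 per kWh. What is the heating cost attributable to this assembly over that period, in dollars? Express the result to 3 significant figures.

172 dollars

0.0127/0.0308 = 0.4123
R_total = 0.179 + 3.04 + 0.4123 = 3.631 m²·K/W
Q = 143 × (19.1 − (-11.7)) / 3.631 = 1213 W
E = 1213 W × 799 h / 1000 = 969.1 kWh
Cost = 969.1 × 0.178 = $172.5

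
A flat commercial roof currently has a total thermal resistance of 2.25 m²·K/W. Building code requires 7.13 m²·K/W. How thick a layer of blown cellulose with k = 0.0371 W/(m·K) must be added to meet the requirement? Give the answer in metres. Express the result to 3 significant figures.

ΔR = 7.13 − 2.25 = 4.88 m²·K/W
L = ΔR × k = 4.88 × 0.0371 = 0.181 m

0.181 m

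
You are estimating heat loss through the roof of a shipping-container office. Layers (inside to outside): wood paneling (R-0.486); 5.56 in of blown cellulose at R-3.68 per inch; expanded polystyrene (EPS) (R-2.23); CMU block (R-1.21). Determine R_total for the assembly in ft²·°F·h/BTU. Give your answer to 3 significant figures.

5.56 × 3.68 = 20.46
R_total = 0.486 + 20.46 + 2.23 + 1.21 = 24.39 ft²·°F·h/BTU

24.4 ft²·°F·h/BTU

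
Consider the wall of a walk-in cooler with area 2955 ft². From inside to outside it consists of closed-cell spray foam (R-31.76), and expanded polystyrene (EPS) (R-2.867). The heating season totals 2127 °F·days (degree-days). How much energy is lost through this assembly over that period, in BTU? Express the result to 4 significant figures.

4356000 BTU

R_total = 31.76 + 2.867 = 34.627 ft²·°F·h/BTU
E = A × HDD × 24 / R = 2955 × 2127 × 24 / 34.627 = 4356300 BTU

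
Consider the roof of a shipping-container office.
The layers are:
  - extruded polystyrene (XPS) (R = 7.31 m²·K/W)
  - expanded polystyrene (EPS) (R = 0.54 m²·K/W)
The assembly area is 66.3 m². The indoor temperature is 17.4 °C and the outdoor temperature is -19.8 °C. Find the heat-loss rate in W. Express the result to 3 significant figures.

314 W

R_total = 7.31 + 0.54 = 7.85 m²·K/W
Q = A·ΔT/R = 66.3 × (17.4 − (-19.8)) / 7.85 = 314.2 W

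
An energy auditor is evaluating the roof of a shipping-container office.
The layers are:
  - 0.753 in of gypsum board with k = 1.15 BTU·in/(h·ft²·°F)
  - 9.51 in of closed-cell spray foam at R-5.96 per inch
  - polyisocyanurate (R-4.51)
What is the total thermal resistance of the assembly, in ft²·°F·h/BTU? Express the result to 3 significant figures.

61.8 ft²·°F·h/BTU

0.753/1.15 = 0.6548
9.51 × 5.96 = 56.68
R_total = 0.6548 + 56.68 + 4.51 = 61.84 ft²·°F·h/BTU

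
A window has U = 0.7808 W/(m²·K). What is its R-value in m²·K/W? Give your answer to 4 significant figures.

1.281 m²·K/W

R = 1/U = 1/0.7808 = 1.2807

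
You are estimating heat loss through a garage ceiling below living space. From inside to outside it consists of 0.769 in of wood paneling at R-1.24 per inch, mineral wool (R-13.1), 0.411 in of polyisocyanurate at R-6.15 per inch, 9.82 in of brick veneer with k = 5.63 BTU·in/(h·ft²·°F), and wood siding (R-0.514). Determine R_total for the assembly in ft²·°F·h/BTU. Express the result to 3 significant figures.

0.769 × 1.24 = 0.9536
0.411 × 6.15 = 2.528
9.82/5.63 = 1.744
R_total = 0.9536 + 13.1 + 2.528 + 1.744 + 0.514 = 18.84 ft²·°F·h/BTU

18.8 ft²·°F·h/BTU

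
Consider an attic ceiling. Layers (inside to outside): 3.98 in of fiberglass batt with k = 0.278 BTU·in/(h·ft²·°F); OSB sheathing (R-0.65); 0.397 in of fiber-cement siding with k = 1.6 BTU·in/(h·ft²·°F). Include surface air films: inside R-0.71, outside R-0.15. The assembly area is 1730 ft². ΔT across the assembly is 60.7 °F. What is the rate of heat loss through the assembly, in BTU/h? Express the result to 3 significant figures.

6530 BTU/h

3.98/0.278 = 14.32
0.397/1.6 = 0.2481
R_total = 0.71 + 14.32 + 0.65 + 0.2481 + 0.15 = 16.07 ft²·°F·h/BTU
Q = A·ΔT/R = 1730 × 60.7 / 16.07 = 6533 BTU/h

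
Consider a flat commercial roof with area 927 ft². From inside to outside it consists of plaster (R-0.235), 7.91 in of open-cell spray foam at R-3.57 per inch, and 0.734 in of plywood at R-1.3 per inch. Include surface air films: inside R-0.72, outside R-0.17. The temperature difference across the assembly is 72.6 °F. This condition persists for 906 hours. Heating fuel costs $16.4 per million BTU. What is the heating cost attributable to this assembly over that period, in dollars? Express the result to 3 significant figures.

7.91 × 3.57 = 28.24
0.734 × 1.3 = 0.9542
R_total = 0.72 + 0.235 + 28.24 + 0.9542 + 0.17 = 30.32 ft²·°F·h/BTU
Q = 927 × 72.6 / 30.32 = 2220 BTU/h
E = 2220 × 906 = 2011000 BTU
Cost = 2011000/10⁶ × 16.4 = $32.98

33.0 dollars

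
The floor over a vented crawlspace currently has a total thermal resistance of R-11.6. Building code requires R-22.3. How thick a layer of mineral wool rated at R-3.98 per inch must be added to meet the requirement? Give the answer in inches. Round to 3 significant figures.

2.69 in

ΔR = 22.3 − 11.6 = 10.7 ft²·°F·h/BTU
L = ΔR / (R/in) = 10.7/3.98 = 2.688 in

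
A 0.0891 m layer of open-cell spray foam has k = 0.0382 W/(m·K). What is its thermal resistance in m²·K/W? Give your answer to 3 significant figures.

2.33 m²·K/W

R = L/k = 0.0891/0.0382 = 2.332 m²·K/W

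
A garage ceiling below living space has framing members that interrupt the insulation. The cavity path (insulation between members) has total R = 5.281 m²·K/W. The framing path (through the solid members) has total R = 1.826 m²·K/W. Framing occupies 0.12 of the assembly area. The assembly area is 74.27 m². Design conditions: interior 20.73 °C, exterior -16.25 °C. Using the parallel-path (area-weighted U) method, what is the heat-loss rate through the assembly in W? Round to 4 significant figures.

U_eff = 0.88/5.281 + 0.12/1.826 = 0.16664 + 0.065717 = 0.23235
R_eff = 1/U_eff = 4.3038 m²·K/W
Q = 74.27 × (20.73 − (-16.25)) / 4.3038 = 638.16 W

638.2 W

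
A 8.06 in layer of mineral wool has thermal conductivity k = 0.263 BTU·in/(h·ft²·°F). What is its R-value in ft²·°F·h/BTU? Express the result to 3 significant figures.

R = L/k = 8.06/0.263 = 30.65 ft²·°F·h/BTU

30.6 ft²·°F·h/BTU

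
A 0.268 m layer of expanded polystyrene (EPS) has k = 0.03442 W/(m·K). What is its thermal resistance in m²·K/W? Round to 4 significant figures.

7.786 m²·K/W

R = L/k = 0.268/0.03442 = 7.7862 m²·K/W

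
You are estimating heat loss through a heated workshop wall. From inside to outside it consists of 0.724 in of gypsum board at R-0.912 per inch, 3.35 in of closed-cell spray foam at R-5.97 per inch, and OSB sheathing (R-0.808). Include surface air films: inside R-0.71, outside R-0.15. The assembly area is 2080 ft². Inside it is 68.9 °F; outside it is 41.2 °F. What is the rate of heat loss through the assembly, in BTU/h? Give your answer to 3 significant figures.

2580 BTU/h

0.724 × 0.912 = 0.6603
3.35 × 5.97 = 20
R_total = 0.71 + 0.6603 + 20 + 0.808 + 0.15 = 22.33 ft²·°F·h/BTU
Q = A·ΔT/R = 2080 × (68.9 − 41.2) / 22.33 = 2580 BTU/h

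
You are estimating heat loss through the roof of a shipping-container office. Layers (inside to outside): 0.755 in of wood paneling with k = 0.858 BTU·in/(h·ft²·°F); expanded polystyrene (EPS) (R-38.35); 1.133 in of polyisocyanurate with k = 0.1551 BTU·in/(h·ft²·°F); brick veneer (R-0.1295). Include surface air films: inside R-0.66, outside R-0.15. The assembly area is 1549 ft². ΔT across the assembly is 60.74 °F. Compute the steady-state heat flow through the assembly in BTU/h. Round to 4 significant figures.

0.755/0.858 = 0.87995
1.133/0.1551 = 7.305
R_total = 0.66 + 0.87995 + 38.35 + 7.305 + 0.1295 + 0.15 = 47.474 ft²·°F·h/BTU
Q = A·ΔT/R = 1549 × 60.74 / 47.474 = 1981.8 BTU/h

1982 BTU/h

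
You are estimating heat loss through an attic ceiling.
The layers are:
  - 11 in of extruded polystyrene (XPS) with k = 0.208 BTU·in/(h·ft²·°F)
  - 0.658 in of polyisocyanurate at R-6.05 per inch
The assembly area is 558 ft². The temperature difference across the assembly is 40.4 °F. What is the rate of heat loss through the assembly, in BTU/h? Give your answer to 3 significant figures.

11/0.208 = 52.88
0.658 × 6.05 = 3.981
R_total = 52.88 + 3.981 = 56.87 ft²·°F·h/BTU
Q = A·ΔT/R = 558 × 40.4 / 56.87 = 396.4 BTU/h

396 BTU/h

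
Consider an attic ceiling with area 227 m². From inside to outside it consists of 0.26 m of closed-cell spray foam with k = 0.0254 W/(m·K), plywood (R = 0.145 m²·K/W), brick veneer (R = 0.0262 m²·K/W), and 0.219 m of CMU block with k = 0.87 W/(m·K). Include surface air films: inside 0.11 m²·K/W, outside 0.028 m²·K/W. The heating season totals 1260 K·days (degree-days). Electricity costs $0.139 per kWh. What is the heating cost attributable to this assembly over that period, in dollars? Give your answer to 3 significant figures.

0.26/0.0254 = 10.24
0.219/0.87 = 0.2517
R_total = 0.11 + 10.24 + 0.145 + 0.0262 + 0.2517 + 0.028 = 10.8 m²·K/W
E = A × HDD × 24 / R / 1000 = 227 × 1260 × 24 / 10.8 / 1000 = 635.8 kWh
Cost = 635.8 × 0.139 = $88.37

88.4 dollars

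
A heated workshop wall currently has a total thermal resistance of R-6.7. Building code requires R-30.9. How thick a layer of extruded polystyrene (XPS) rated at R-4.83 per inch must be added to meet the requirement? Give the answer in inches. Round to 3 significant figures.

ΔR = 30.9 − 6.7 = 24.2 ft²·°F·h/BTU
L = ΔR / (R/in) = 24.2/4.83 = 5.01 in

5.01 in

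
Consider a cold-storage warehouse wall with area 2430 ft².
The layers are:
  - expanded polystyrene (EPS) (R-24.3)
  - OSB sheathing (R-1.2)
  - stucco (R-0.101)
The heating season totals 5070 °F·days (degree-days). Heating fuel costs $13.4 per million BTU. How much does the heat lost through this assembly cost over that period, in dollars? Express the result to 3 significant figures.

R_total = 24.3 + 1.2 + 0.101 = 25.6 ft²·°F·h/BTU
E = A × HDD × 24 / R = 2430 × 5070 × 24 / 25.6 = 11550000 BTU
Cost = 11550000/10⁶ × 13.4 = $154.8

155 dollars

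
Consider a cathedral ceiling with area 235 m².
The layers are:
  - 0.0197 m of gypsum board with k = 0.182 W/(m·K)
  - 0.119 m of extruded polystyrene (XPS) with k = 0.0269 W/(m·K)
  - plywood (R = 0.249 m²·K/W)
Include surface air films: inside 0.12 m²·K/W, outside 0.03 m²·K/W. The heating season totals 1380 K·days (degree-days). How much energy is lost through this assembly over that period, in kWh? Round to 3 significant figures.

1580 kWh

0.0197/0.182 = 0.1082
0.119/0.0269 = 4.424
R_total = 0.12 + 0.1082 + 4.424 + 0.249 + 0.03 = 4.931 m²·K/W
E = A × HDD × 24 / R / 1000 = 235 × 1380 × 24 / 4.931 / 1000 = 1578 kWh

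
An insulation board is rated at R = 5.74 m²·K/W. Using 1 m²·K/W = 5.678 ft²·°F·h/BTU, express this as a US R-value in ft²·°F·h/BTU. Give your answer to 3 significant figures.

R_US = 5.74 × 5.678 = 32.59

32.6 ft²·°F·h/BTU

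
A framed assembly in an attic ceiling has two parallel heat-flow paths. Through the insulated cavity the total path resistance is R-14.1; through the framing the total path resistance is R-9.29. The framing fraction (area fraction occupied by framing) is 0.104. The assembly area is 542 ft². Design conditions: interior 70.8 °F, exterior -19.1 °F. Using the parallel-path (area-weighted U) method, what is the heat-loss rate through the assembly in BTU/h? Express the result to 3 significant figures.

3640 BTU/h

U_eff = 0.896/14.1 + 0.104/9.29 = 0.06355 + 0.01119 = 0.07474
R_eff = 1/U_eff = 13.38 ft²·°F·h/BTU
Q = 542 × (70.8 − (-19.1)) / 13.38 = 3642 BTU/h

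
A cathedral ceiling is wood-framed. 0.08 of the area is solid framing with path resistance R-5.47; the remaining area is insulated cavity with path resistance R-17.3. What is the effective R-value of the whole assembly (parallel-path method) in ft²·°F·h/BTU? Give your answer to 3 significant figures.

U_eff = 0.92/17.3 + 0.08/5.47 = 0.05318 + 0.01463 = 0.0678
R_eff = 1/U_eff = 14.75 ft²·°F·h/BTU

14.7 ft²·°F·h/BTU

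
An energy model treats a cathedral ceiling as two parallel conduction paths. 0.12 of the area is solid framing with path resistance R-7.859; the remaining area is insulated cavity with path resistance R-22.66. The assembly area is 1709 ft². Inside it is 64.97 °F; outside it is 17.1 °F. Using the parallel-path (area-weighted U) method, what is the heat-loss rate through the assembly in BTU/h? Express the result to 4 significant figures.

U_eff = 0.88/22.66 + 0.12/7.859 = 0.038835 + 0.015269 = 0.054104
R_eff = 1/U_eff = 18.483 ft²·°F·h/BTU
Q = 1709 × (64.97 − 17.1) / 18.483 = 4426.2 BTU/h

4426 BTU/h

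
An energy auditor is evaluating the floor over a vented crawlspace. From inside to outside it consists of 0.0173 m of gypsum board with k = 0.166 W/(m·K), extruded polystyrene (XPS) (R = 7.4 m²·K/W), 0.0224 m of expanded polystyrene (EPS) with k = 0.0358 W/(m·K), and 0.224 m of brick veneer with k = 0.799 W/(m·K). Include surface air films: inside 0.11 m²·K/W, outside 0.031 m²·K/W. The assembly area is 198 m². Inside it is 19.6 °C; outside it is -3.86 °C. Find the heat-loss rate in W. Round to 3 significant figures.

0.0173/0.166 = 0.1042
0.0224/0.0358 = 0.6257
0.224/0.799 = 0.2804
R_total = 0.11 + 0.1042 + 7.4 + 0.6257 + 0.2804 + 0.031 = 8.551 m²·K/W
Q = A·ΔT/R = 198 × (19.6 − (-3.86)) / 8.551 = 543.2 W

543 W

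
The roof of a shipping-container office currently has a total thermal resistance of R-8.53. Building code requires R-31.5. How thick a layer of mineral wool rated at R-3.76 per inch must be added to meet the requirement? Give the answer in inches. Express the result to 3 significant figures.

6.11 in

ΔR = 31.5 − 8.53 = 22.97 ft²·°F·h/BTU
L = ΔR / (R/in) = 22.97/3.76 = 6.109 in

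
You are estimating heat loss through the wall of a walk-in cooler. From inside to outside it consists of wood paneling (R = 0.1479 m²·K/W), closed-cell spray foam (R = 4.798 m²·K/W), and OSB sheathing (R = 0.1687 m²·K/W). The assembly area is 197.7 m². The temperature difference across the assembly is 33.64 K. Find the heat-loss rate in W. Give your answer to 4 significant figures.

1300 W

R_total = 0.1479 + 4.798 + 0.1687 = 5.1146 m²·K/W
Q = A·ΔT/R = 197.7 × 33.64 / 5.1146 = 1300.3 W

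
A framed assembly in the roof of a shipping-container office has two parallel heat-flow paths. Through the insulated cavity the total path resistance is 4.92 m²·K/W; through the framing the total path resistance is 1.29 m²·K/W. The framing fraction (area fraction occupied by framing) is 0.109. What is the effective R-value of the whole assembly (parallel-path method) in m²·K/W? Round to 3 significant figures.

3.77 m²·K/W

U_eff = 0.891/4.92 + 0.109/1.29 = 0.1811 + 0.0845 = 0.2656
R_eff = 1/U_eff = 3.765 m²·K/W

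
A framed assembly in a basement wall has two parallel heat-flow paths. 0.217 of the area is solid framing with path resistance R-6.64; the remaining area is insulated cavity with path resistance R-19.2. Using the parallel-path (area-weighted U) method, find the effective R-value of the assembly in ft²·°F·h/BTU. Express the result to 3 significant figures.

U_eff = 0.783/19.2 + 0.217/6.64 = 0.04078 + 0.03268 = 0.07346
R_eff = 1/U_eff = 13.61 ft²·°F·h/BTU

13.6 ft²·°F·h/BTU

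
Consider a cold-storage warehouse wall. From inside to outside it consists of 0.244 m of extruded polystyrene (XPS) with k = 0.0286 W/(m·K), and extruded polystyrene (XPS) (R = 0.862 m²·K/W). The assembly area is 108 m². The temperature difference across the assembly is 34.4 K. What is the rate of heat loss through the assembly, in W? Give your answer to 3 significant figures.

0.244/0.0286 = 8.531
R_total = 8.531 + 0.862 = 9.393 m²·K/W
Q = A·ΔT/R = 108 × 34.4 / 9.393 = 395.5 W

396 W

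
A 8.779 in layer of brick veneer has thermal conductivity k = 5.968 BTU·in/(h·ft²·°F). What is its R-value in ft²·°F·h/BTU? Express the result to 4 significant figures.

R = L/k = 8.779/5.968 = 1.471 ft²·°F·h/BTU

1.471 ft²·°F·h/BTU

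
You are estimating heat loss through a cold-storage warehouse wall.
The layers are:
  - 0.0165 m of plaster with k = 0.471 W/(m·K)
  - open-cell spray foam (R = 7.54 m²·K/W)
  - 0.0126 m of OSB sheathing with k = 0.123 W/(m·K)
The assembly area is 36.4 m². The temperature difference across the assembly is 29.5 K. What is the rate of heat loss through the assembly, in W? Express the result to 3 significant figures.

0.0165/0.471 = 0.03503
0.0126/0.123 = 0.1024
R_total = 0.03503 + 7.54 + 0.1024 = 7.677 m²·K/W
Q = A·ΔT/R = 36.4 × 29.5 / 7.677 = 139.9 W

140 W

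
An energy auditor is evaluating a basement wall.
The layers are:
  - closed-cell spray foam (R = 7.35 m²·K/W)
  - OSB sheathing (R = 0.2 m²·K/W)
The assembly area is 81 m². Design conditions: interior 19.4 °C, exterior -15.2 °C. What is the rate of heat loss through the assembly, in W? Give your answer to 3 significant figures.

R_total = 7.35 + 0.2 = 7.55 m²·K/W
Q = A·ΔT/R = 81 × (19.4 − (-15.2)) / 7.55 = 371.2 W

371 W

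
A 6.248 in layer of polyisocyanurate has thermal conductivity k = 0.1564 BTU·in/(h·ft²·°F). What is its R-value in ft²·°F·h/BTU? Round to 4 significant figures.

R = L/k = 6.248/0.1564 = 39.949 ft²·°F·h/BTU

39.95 ft²·°F·h/BTU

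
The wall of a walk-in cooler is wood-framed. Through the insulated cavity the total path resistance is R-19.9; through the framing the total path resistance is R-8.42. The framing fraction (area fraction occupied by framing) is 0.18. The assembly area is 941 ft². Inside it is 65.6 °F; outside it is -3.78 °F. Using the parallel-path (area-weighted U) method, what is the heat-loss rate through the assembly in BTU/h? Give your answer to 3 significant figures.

U_eff = 0.82/19.9 + 0.18/8.42 = 0.04121 + 0.02138 = 0.06258
R_eff = 1/U_eff = 15.98 ft²·°F·h/BTU
Q = 941 × (65.6 − (-3.78)) / 15.98 = 4086 BTU/h

4090 BTU/h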